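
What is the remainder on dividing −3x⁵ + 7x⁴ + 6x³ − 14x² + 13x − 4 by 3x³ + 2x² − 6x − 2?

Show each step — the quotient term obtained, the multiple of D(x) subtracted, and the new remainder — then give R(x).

R(x) = 6x² + 7x − 8

Step 1: lead(−3x⁵ + 7x⁴ + 6x³ − 14x² + 13x − 4) ÷ lead(D) = −3x⁵ ÷ 3x³ = −x². Subtract (−x²)·D = −3x⁵ − 2x⁴ + 6x³ + 2x². Remainder: 9x⁴ − 16x² + 13x − 4.
Step 2: lead(9x⁴ − 16x² + 13x − 4) ÷ lead(D) = 9x⁴ ÷ 3x³ = 3x. Subtract (3x)·D = 9x⁴ + 6x³ − 18x² − 6x. Remainder: −6x³ + 2x² + 19x − 4.
Step 3: lead(−6x³ + 2x² + 19x − 4) ÷ lead(D) = −6x³ ÷ 3x³ = −2. Subtract (−2)·D = −6x³ − 4x² + 12x + 4. Remainder: 6x² + 7x − 8.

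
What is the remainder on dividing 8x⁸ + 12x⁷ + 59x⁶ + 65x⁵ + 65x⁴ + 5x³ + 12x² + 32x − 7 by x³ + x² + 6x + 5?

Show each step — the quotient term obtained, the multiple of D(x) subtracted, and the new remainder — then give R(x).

R(x) = −9x² + 5x + 8

Step 1: lead(8x⁸ + 12x⁷ + 59x⁶ + 65x⁵ + 65x⁴ + 5x³ + 12x² + 32x − 7) ÷ lead(D) = 8x⁸ ÷ x³ = 8x⁵. Subtract (8x⁵)·D = 8x⁸ + 8x⁷ + 48x⁶ + 40x⁵. Remainder: 4x⁷ + 11x⁶ + 25x⁵ + 65x⁴ + 5x³ + 12x² + 32x − 7.
Step 2: lead(4x⁷ + 11x⁶ + 25x⁵ + 65x⁴ + 5x³ + 12x² + 32x − 7) ÷ lead(D) = 4x⁷ ÷ x³ = 4x⁴. Subtract (4x⁴)·D = 4x⁷ + 4x⁶ + 24x⁵ + 20x⁴. Remainder: 7x⁶ + x⁵ + 45x⁴ + 5x³ + 12x² + 32x − 7.
Step 3: lead(7x⁶ + x⁵ + 45x⁴ + 5x³ + 12x² + 32x − 7) ÷ lead(D) = 7x⁶ ÷ x³ = 7x³. Subtract (7x³)·D = 7x⁶ + 7x⁵ + 42x⁴ + 35x³. Remainder: −6x⁵ + 3x⁴ − 30x³ + 12x² + 32x − 7.
Step 4: lead(−6x⁵ + 3x⁴ − 30x³ + 12x² + 32x − 7) ÷ lead(D) = −6x⁵ ÷ x³ = −6x². Subtract (−6x²)·D = −6x⁵ − 6x⁴ − 36x³ − 30x². Remainder: 9x⁴ + 6x³ + 42x² + 32x − 7.
Step 5: lead(9x⁴ + 6x³ + 42x² + 32x − 7) ÷ lead(D) = 9x⁴ ÷ x³ = 9x. Subtract (9x)·D = 9x⁴ + 9x³ + 54x² + 45x. Remainder: −3x³ − 12x² − 13x − 7.
Step 6: lead(−3x³ − 12x² − 13x − 7) ÷ lead(D) = −3x³ ÷ x³ = −3. Subtract (−3)·D = −3x³ − 3x² − 18x − 15. Remainder: −9x² + 5x + 8.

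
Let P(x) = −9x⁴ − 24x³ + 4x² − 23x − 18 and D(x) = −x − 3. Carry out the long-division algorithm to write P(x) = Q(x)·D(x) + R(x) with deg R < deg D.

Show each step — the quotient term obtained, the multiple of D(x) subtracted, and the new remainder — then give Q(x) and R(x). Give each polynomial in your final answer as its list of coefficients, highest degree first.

Step 1: lead(−9x⁴ − 24x³ + 4x² − 23x − 18) ÷ lead(D) = −9x⁴ ÷ −x = 9x³. Subtract (9x³)·D = −9x⁴ − 27x³. Remainder: 3x³ + 4x² − 23x − 18.
Step 2: lead(3x³ + 4x² − 23x − 18) ÷ lead(D) = 3x³ ÷ −x = −3x². Subtract (−3x²)·D = 3x³ + 9x². Remainder: −5x² − 23x − 18.
Step 3: lead(−5x² − 23x − 18) ÷ lead(D) = −5x² ÷ −x = 5x. Subtract (5x)·D = −5x² − 15x. Remainder: −8x − 18.
Step 4: lead(−8x − 18) ÷ lead(D) = −8x ÷ −x = 8. Subtract (8)·D = −8x − 24. Remainder: 6.

Q = [9, -3, 5, 8]; R = [6]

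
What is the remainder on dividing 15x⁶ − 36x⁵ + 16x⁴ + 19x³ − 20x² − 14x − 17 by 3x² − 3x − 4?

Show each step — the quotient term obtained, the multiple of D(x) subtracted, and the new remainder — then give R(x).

Step 1: lead(15x⁶ − 36x⁵ + 16x⁴ + 19x³ − 20x² − 14x − 17) ÷ lead(D) = 15x⁶ ÷ 3x² = 5x⁴. Subtract (5x⁴)·D = 15x⁶ − 15x⁵ − 20x⁴. Remainder: −21x⁵ + 36x⁴ + 19x³ − 20x² − 14x − 17.
Step 2: lead(−21x⁵ + 36x⁴ + 19x³ − 20x² − 14x − 17) ÷ lead(D) = −21x⁵ ÷ 3x² = −7x³. Subtract (−7x³)·D = −21x⁵ + 21x⁴ + 28x³. Remainder: 15x⁴ − 9x³ − 20x² − 14x − 17.
Step 3: lead(15x⁴ − 9x³ − 20x² − 14x − 17) ÷ lead(D) = 15x⁴ ÷ 3x² = 5x². Subtract (5x²)·D = 15x⁴ − 15x³ − 20x². Remainder: 6x³ − 14x − 17.
Step 4: lead(6x³ − 14x − 17) ÷ lead(D) = 6x³ ÷ 3x² = 2x. Subtract (2x)·D = 6x³ − 6x² − 8x. Remainder: 6x² − 6x − 17.
Step 5: lead(6x² − 6x − 17) ÷ lead(D) = 6x² ÷ 3x² = 2. Subtract (2)·D = 6x² − 6x − 8. Remainder: −9.

R(x) = −9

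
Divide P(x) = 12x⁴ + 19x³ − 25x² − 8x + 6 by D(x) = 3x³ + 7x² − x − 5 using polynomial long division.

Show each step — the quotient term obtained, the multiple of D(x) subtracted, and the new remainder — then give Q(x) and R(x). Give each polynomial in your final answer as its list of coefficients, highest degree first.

Q = [4, -3]; R = [9, -9]

Step 1: lead(12x⁴ + 19x³ − 25x² − 8x + 6) ÷ lead(D) = 12x⁴ ÷ 3x³ = 4x. Subtract (4x)·D = 12x⁴ + 28x³ − 4x² − 20x. Remainder: −9x³ − 21x² + 12x + 6.
Step 2: lead(−9x³ − 21x² + 12x + 6) ÷ lead(D) = −9x³ ÷ 3x³ = −3. Subtract (−3)·D = −9x³ − 21x² + 3x + 15. Remainder: 9x − 9.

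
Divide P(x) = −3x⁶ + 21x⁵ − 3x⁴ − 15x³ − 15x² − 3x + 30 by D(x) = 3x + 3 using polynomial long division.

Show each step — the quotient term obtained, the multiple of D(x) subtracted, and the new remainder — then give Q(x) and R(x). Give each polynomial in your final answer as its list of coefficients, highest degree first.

Q = [-1, 8, -9, 4, -9, 8]; R = [6]

Step 1: lead(−3x⁶ + 21x⁵ − 3x⁴ − 15x³ − 15x² − 3x + 30) ÷ lead(D) = −3x⁶ ÷ 3x = −x⁵. Subtract (−x⁵)·D = −3x⁶ − 3x⁵. Remainder: 24x⁵ − 3x⁴ − 15x³ − 15x² − 3x + 30.
Step 2: lead(24x⁵ − 3x⁴ − 15x³ − 15x² − 3x + 30) ÷ lead(D) = 24x⁵ ÷ 3x = 8x⁴. Subtract (8x⁴)·D = 24x⁵ + 24x⁴. Remainder: −27x⁴ − 15x³ − 15x² − 3x + 30.
Step 3: lead(−27x⁴ − 15x³ − 15x² − 3x + 30) ÷ lead(D) = −27x⁴ ÷ 3x = −9x³. Subtract (−9x³)·D = −27x⁴ − 27x³. Remainder: 12x³ − 15x² − 3x + 30.
Step 4: lead(12x³ − 15x² − 3x + 30) ÷ lead(D) = 12x³ ÷ 3x = 4x². Subtract (4x²)·D = 12x³ + 12x². Remainder: −27x² − 3x + 30.
Step 5: lead(−27x² − 3x + 30) ÷ lead(D) = −27x² ÷ 3x = −9x. Subtract (−9x)·D = −27x² − 27x. Remainder: 24x + 30.
Step 6: lead(24x + 30) ÷ lead(D) = 24x ÷ 3x = 8. Subtract (8)·D = 24x + 24. Remainder: 6.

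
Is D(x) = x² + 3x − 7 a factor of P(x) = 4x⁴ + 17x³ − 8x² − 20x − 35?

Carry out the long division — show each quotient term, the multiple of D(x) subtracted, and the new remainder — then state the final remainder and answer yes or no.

Step 1: lead(4x⁴ + 17x³ − 8x² − 20x − 35) ÷ lead(D) = 4x⁴ ÷ x² = 4x². Subtract (4x²)·D = 4x⁴ + 12x³ − 28x². Remainder: 5x³ + 20x² − 20x − 35.
Step 2: lead(5x³ + 20x² − 20x − 35) ÷ lead(D) = 5x³ ÷ x² = 5x. Subtract (5x)·D = 5x³ + 15x² − 35x. Remainder: 5x² + 15x − 35.
Step 3: lead(5x² + 15x − 35) ÷ lead(D) = 5x² ÷ x² = 5. Subtract (5)·D = 5x² + 15x − 35. Remainder: 0.

R(x) = 0, so D(x) is a factor of P(x). yes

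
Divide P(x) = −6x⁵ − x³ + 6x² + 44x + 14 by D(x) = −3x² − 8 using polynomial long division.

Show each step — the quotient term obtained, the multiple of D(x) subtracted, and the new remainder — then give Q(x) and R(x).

Step 1: lead(−6x⁵ − x³ + 6x² + 44x + 14) ÷ lead(D) = −6x⁵ ÷ −3x² = 2x³. Subtract (2x³)·D = −6x⁵ − 16x³. Remainder: 15x³ + 6x² + 44x + 14.
Step 2: lead(15x³ + 6x² + 44x + 14) ÷ lead(D) = 15x³ ÷ −3x² = −5x. Subtract (−5x)·D = 15x³ + 40x. Remainder: 6x² + 4x + 14.
Step 3: lead(6x² + 4x + 14) ÷ lead(D) = 6x² ÷ −3x² = −2. Subtract (−2)·D = 6x² + 16. Remainder: 4x − 2.

Q(x) = 2x³ − 5x − 2; R(x) = 4x − 2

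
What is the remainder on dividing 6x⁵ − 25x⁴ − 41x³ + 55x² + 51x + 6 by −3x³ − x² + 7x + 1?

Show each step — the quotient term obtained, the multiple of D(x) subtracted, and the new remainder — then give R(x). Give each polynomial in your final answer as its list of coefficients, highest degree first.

Step 1: lead(6x⁵ − 25x⁴ − 41x³ + 55x² + 51x + 6) ÷ lead(D) = 6x⁵ ÷ −3x³ = −2x². Subtract (−2x²)·D = 6x⁵ + 2x⁴ − 14x³ − 2x². Remainder: −27x⁴ − 27x³ + 57x² + 51x + 6.
Step 2: lead(−27x⁴ − 27x³ + 57x² + 51x + 6) ÷ lead(D) = −27x⁴ ÷ −3x³ = 9x. Subtract (9x)·D = −27x⁴ − 9x³ + 63x² + 9x. Remainder: −18x³ − 6x² + 42x + 6.
Step 3: lead(−18x³ − 6x² + 42x + 6) ÷ lead(D) = −18x³ ÷ −3x³ = 6. Subtract (6)·D = −18x³ − 6x² + 42x + 6. Remainder: 0.

R = [0]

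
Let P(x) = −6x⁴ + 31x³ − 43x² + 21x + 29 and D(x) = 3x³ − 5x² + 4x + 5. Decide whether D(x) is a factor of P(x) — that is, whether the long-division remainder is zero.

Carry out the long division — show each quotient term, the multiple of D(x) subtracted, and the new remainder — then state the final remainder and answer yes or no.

Step 1: lead(−6x⁴ + 31x³ − 43x² + 21x + 29) ÷ lead(D) = −6x⁴ ÷ 3x³ = −2x. Subtract (−2x)·D = −6x⁴ + 10x³ − 8x² − 10x. Remainder: 21x³ − 35x² + 31x + 29.
Step 2: lead(21x³ − 35x² + 31x + 29) ÷ lead(D) = 21x³ ÷ 3x³ = 7. Subtract (7)·D = 21x³ − 35x² + 28x + 35. Remainder: 3x − 6.

R(x) = 3x − 6, so D(x) is not a factor of P(x). no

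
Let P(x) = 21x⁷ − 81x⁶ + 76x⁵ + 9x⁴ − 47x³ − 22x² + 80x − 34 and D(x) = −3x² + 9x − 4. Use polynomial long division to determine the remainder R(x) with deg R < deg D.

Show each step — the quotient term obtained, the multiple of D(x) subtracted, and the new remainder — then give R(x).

R(x) = −2

Step 1: lead(21x⁷ − 81x⁶ + 76x⁵ + 9x⁴ − 47x³ − 22x² + 80x − 34) ÷ lead(D) = 21x⁷ ÷ −3x² = −7x⁵. Subtract (−7x⁵)·D = 21x⁷ − 63x⁶ + 28x⁵. Remainder: −18x⁶ + 48x⁵ + 9x⁴ − 47x³ − 22x² + 80x − 34.
Step 2: lead(−18x⁶ + 48x⁵ + 9x⁴ − 47x³ − 22x² + 80x − 34) ÷ lead(D) = −18x⁶ ÷ −3x² = 6x⁴. Subtract (6x⁴)·D = −18x⁶ + 54x⁵ − 24x⁴. Remainder: −6x⁵ + 33x⁴ − 47x³ − 22x² + 80x − 34.
Step 3: lead(−6x⁵ + 33x⁴ − 47x³ − 22x² + 80x − 34) ÷ lead(D) = −6x⁵ ÷ −3x² = 2x³. Subtract (2x³)·D = −6x⁵ + 18x⁴ − 8x³. Remainder: 15x⁴ − 39x³ − 22x² + 80x − 34.
Step 4: lead(15x⁴ − 39x³ − 22x² + 80x − 34) ÷ lead(D) = 15x⁴ ÷ −3x² = −5x². Subtract (−5x²)·D = 15x⁴ − 45x³ + 20x². Remainder: 6x³ − 42x² + 80x − 34.
Step 5: lead(6x³ − 42x² + 80x − 34) ÷ lead(D) = 6x³ ÷ −3x² = −2x. Subtract (−2x)·D = 6x³ − 18x² + 8x. Remainder: −24x² + 72x − 34.
Step 6: lead(−24x² + 72x − 34) ÷ lead(D) = −24x² ÷ −3x² = 8. Subtract (8)·D = −24x² + 72x − 32. Remainder: −2.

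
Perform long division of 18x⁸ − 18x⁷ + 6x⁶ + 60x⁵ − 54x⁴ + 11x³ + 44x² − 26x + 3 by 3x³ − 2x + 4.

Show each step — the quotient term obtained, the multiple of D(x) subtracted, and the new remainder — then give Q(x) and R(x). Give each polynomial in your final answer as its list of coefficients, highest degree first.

Step 1: lead(18x⁸ − 18x⁷ + 6x⁶ + 60x⁵ − 54x⁴ + 11x³ + 44x² − 26x + 3) ÷ lead(D) = 18x⁸ ÷ 3x³ = 6x⁵. Subtract (6x⁵)·D = 18x⁸ − 12x⁶ + 24x⁵. Remainder: −18x⁷ + 18x⁶ + 36x⁵ − 54x⁴ + 11x³ + 44x² − 26x + 3.
Step 2: lead(−18x⁷ + 18x⁶ + 36x⁵ − 54x⁴ + 11x³ + 44x² − 26x + 3) ÷ lead(D) = −18x⁷ ÷ 3x³ = −6x⁴. Subtract (−6x⁴)·D = −18x⁷ + 12x⁵ − 24x⁴. Remainder: 18x⁶ + 24x⁵ − 30x⁴ + 11x³ + 44x² − 26x + 3.
Step 3: lead(18x⁶ + 24x⁵ − 30x⁴ + 11x³ + 44x² − 26x + 3) ÷ lead(D) = 18x⁶ ÷ 3x³ = 6x³. Subtract (6x³)·D = 18x⁶ − 12x⁴ + 24x³. Remainder: 24x⁵ − 18x⁴ − 13x³ + 44x² − 26x + 3.
Step 4: lead(24x⁵ − 18x⁴ − 13x³ + 44x² − 26x + 3) ÷ lead(D) = 24x⁵ ÷ 3x³ = 8x². Subtract (8x²)·D = 24x⁵ − 16x³ + 32x². Remainder: −18x⁴ + 3x³ + 12x² − 26x + 3.
Step 5: lead(−18x⁴ + 3x³ + 12x² − 26x + 3) ÷ lead(D) = −18x⁴ ÷ 3x³ = −6x. Subtract (−6x)·D = −18x⁴ + 12x² − 24x. Remainder: 3x³ − 2x + 3.
Step 6: lead(3x³ − 2x + 3) ÷ lead(D) = 3x³ ÷ 3x³ = 1. Subtract (1)·D = 3x³ − 2x + 4. Remainder: −1.

Q = [6, -6, 6, 8, -6, 1]; R = [-1]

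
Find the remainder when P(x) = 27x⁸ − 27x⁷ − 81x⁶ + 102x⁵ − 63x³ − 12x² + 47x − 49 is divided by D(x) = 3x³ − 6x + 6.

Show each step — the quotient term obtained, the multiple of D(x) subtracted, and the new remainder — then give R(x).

Step 1: lead(27x⁸ − 27x⁷ − 81x⁶ + 102x⁵ − 63x³ − 12x² + 47x − 49) ÷ lead(D) = 27x⁸ ÷ 3x³ = 9x⁵. Subtract (9x⁵)·D = 27x⁸ − 54x⁶ + 54x⁵. Remainder: −27x⁷ − 27x⁶ + 48x⁵ − 63x³ − 12x² + 47x − 49.
Step 2: lead(−27x⁷ − 27x⁶ + 48x⁵ − 63x³ − 12x² + 47x − 49) ÷ lead(D) = −27x⁷ ÷ 3x³ = −9x⁴. Subtract (−9x⁴)·D = −27x⁷ + 54x⁵ − 54x⁴. Remainder: −27x⁶ − 6x⁵ + 54x⁴ − 63x³ − 12x² + 47x − 49.
Step 3: lead(−27x⁶ − 6x⁵ + 54x⁴ − 63x³ − 12x² + 47x − 49) ÷ lead(D) = −27x⁶ ÷ 3x³ = −9x³. Subtract (−9x³)·D = −27x⁶ + 54x⁴ − 54x³. Remainder: −6x⁵ − 9x³ − 12x² + 47x − 49.
Step 4: lead(−6x⁵ − 9x³ − 12x² + 47x − 49) ÷ lead(D) = −6x⁵ ÷ 3x³ = −2x². Subtract (−2x²)·D = −6x⁵ + 12x³ − 12x². Remainder: −21x³ + 47x − 49.
Step 5: lead(−21x³ + 47x − 49) ÷ lead(D) = −21x³ ÷ 3x³ = −7. Subtract (−7)·D = −21x³ + 42x − 42. Remainder: 5x − 7.

R(x) = 5x − 7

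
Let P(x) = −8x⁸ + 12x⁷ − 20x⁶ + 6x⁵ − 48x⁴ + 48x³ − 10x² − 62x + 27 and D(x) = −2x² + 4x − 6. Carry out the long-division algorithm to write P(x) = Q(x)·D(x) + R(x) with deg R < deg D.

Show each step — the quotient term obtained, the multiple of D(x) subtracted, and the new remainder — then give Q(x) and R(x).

Step 1: lead(−8x⁸ + 12x⁷ − 20x⁶ + 6x⁵ − 48x⁴ + 48x³ − 10x² − 62x + 27) ÷ lead(D) = −8x⁸ ÷ −2x² = 4x⁶. Subtract (4x⁶)·D = −8x⁸ + 16x⁷ − 24x⁶. Remainder: −4x⁷ + 4x⁶ + 6x⁵ − 48x⁴ + 48x³ − 10x² − 62x + 27.
Step 2: lead(−4x⁷ + 4x⁶ + 6x⁵ − 48x⁴ + 48x³ − 10x² − 62x + 27) ÷ lead(D) = −4x⁷ ÷ −2x² = 2x⁵. Subtract (2x⁵)·D = −4x⁷ + 8x⁶ − 12x⁵. Remainder: −4x⁶ + 18x⁵ − 48x⁴ + 48x³ − 10x² − 62x + 27.
Step 3: lead(−4x⁶ + 18x⁵ − 48x⁴ + 48x³ − 10x² − 62x + 27) ÷ lead(D) = −4x⁶ ÷ −2x² = 2x⁴. Subtract (2x⁴)·D = −4x⁶ + 8x⁵ − 12x⁴. Remainder: 10x⁵ − 36x⁴ + 48x³ − 10x² − 62x + 27.
Step 4: lead(10x⁵ − 36x⁴ + 48x³ − 10x² − 62x + 27) ÷ lead(D) = 10x⁵ ÷ −2x² = −5x³. Subtract (−5x³)·D = 10x⁵ − 20x⁴ + 30x³. Remainder: −16x⁴ + 18x³ − 10x² − 62x + 27.
Step 5: lead(−16x⁴ + 18x³ − 10x² − 62x + 27) ÷ lead(D) = −16x⁴ ÷ −2x² = 8x². Subtract (8x²)·D = −16x⁴ + 32x³ − 48x². Remainder: −14x³ + 38x² − 62x + 27.
Step 6: lead(−14x³ + 38x² − 62x + 27) ÷ lead(D) = −14x³ ÷ −2x² = 7x. Subtract (7x)·D = −14x³ + 28x² − 42x. Remainder: 10x² − 20x + 27.
Step 7: lead(10x² − 20x + 27) ÷ lead(D) = 10x² ÷ −2x² = −5. Subtract (−5)·D = 10x² − 20x + 30. Remainder: −3.

Q(x) = 4x⁶ + 2x⁵ + 2x⁴ − 5x³ + 8x² + 7x − 5; R(x) = −3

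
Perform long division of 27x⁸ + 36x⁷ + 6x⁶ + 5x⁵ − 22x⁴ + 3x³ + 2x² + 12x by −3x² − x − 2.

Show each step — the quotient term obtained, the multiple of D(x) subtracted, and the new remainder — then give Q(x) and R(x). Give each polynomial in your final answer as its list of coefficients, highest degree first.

Step 1: lead(27x⁸ + 36x⁷ + 6x⁶ + 5x⁵ − 22x⁴ + 3x³ + 2x² + 12x) ÷ lead(D) = 27x⁸ ÷ −3x² = −9x⁶. Subtract (−9x⁶)·D = 27x⁸ + 9x⁷ + 18x⁶. Remainder: 27x⁷ − 12x⁶ + 5x⁵ − 22x⁴ + 3x³ + 2x² + 12x.
Step 2: lead(27x⁷ − 12x⁶ + 5x⁵ − 22x⁴ + 3x³ + 2x² + 12x) ÷ lead(D) = 27x⁷ ÷ −3x² = −9x⁵. Subtract (−9x⁵)·D = 27x⁷ + 9x⁶ + 18x⁵. Remainder: −21x⁶ − 13x⁵ − 22x⁴ + 3x³ + 2x² + 12x.
Step 3: lead(−21x⁶ − 13x⁵ − 22x⁴ + 3x³ + 2x² + 12x) ÷ lead(D) = −21x⁶ ÷ −3x² = 7x⁴. Subtract (7x⁴)·D = −21x⁶ − 7x⁵ − 14x⁴. Remainder: −6x⁵ − 8x⁴ + 3x³ + 2x² + 12x.
Step 4: lead(−6x⁵ − 8x⁴ + 3x³ + 2x² + 12x) ÷ lead(D) = −6x⁵ ÷ −3x² = 2x³. Subtract (2x³)·D = −6x⁵ − 2x⁴ − 4x³. Remainder: −6x⁴ + 7x³ + 2x² + 12x.
Step 5: lead(−6x⁴ + 7x³ + 2x² + 12x) ÷ lead(D) = −6x⁴ ÷ −3x² = 2x². Subtract (2x²)·D = −6x⁴ − 2x³ − 4x². Remainder: 9x³ + 6x² + 12x.
Step 6: lead(9x³ + 6x² + 12x) ÷ lead(D) = 9x³ ÷ −3x² = −3x. Subtract (−3x)·D = 9x³ + 3x² + 6x. Remainder: 3x² + 6x.
Step 7: lead(3x² + 6x) ÷ lead(D) = 3x² ÷ −3x² = −1. Subtract (−1)·D = 3x² + x + 2. Remainder: 5x − 2.

Q = [-9, -9, 7, 2, 2, -3, -1]; R = [5, -2]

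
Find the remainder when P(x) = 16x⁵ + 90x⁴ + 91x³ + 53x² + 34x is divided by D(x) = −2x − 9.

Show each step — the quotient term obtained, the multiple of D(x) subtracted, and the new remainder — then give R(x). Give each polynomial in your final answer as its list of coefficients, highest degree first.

Step 1: lead(16x⁵ + 90x⁴ + 91x³ + 53x² + 34x) ÷ lead(D) = 16x⁵ ÷ −2x = −8x⁴. Subtract (−8x⁴)·D = 16x⁵ + 72x⁴. Remainder: 18x⁴ + 91x³ + 53x² + 34x.
Step 2: lead(18x⁴ + 91x³ + 53x² + 34x) ÷ lead(D) = 18x⁴ ÷ −2x = −9x³. Subtract (−9x³)·D = 18x⁴ + 81x³. Remainder: 10x³ + 53x² + 34x.
Step 3: lead(10x³ + 53x² + 34x) ÷ lead(D) = 10x³ ÷ −2x = −5x². Subtract (−5x²)·D = 10x³ + 45x². Remainder: 8x² + 34x.
Step 4: lead(8x² + 34x) ÷ lead(D) = 8x² ÷ −2x = −4x. Subtract (−4x)·D = 8x² + 36x. Remainder: −2x.
Step 5: lead(−2x) ÷ lead(D) = −2x ÷ −2x = 1. Subtract (1)·D = −2x − 9. Remainder: 9.

R = [9]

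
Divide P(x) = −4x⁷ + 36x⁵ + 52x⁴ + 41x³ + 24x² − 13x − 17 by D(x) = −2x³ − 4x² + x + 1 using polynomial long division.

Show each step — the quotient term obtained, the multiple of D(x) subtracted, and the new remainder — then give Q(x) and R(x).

Q(x) = 2x⁴ − 4x³ − 9x² − 9x − 9; R(x) = 6x² + 5x − 8

Step 1: lead(−4x⁷ + 36x⁵ + 52x⁴ + 41x³ + 24x² − 13x − 17) ÷ lead(D) = −4x⁷ ÷ −2x³ = 2x⁴. Subtract (2x⁴)·D = −4x⁷ − 8x⁶ + 2x⁵ + 2x⁴. Remainder: 8x⁶ + 34x⁵ + 50x⁴ + 41x³ + 24x² − 13x − 17.
Step 2: lead(8x⁶ + 34x⁵ + 50x⁴ + 41x³ + 24x² − 13x − 17) ÷ lead(D) = 8x⁶ ÷ −2x³ = −4x³. Subtract (−4x³)·D = 8x⁶ + 16x⁵ − 4x⁴ − 4x³. Remainder: 18x⁵ + 54x⁴ + 45x³ + 24x² − 13x − 17.
Step 3: lead(18x⁵ + 54x⁴ + 45x³ + 24x² − 13x − 17) ÷ lead(D) = 18x⁵ ÷ −2x³ = −9x². Subtract (−9x²)·D = 18x⁵ + 36x⁴ − 9x³ − 9x². Remainder: 18x⁴ + 54x³ + 33x² − 13x − 17.
Step 4: lead(18x⁴ + 54x³ + 33x² − 13x − 17) ÷ lead(D) = 18x⁴ ÷ −2x³ = −9x. Subtract (−9x)·D = 18x⁴ + 36x³ − 9x² − 9x. Remainder: 18x³ + 42x² − 4x − 17.
Step 5: lead(18x³ + 42x² − 4x − 17) ÷ lead(D) = 18x³ ÷ −2x³ = −9. Subtract (−9)·D = 18x³ + 36x² − 9x − 9. Remainder: 6x² + 5x − 8.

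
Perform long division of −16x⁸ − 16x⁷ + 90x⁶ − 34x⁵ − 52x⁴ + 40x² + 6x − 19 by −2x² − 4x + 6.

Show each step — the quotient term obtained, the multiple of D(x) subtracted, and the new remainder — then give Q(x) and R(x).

Step 1: lead(−16x⁸ − 16x⁷ + 90x⁶ − 34x⁵ − 52x⁴ + 40x² + 6x − 19) ÷ lead(D) = −16x⁸ ÷ −2x² = 8x⁶. Subtract (8x⁶)·D = −16x⁸ − 32x⁷ + 48x⁶. Remainder: 16x⁷ + 42x⁶ − 34x⁵ − 52x⁴ + 40x² + 6x − 19.
Step 2: lead(16x⁷ + 42x⁶ − 34x⁵ − 52x⁴ + 40x² + 6x − 19) ÷ lead(D) = 16x⁷ ÷ −2x² = −8x⁵. Subtract (−8x⁵)·D = 16x⁷ + 32x⁶ − 48x⁵. Remainder: 10x⁶ + 14x⁵ − 52x⁴ + 40x² + 6x − 19.
Step 3: lead(10x⁶ + 14x⁵ − 52x⁴ + 40x² + 6x − 19) ÷ lead(D) = 10x⁶ ÷ −2x² = −5x⁴. Subtract (−5x⁴)·D = 10x⁶ + 20x⁵ − 30x⁴. Remainder: −6x⁵ − 22x⁴ + 40x² + 6x − 19.
Step 4: lead(−6x⁵ − 22x⁴ + 40x² + 6x − 19) ÷ lead(D) = −6x⁵ ÷ −2x² = 3x³. Subtract (3x³)·D = −6x⁵ − 12x⁴ + 18x³. Remainder: −10x⁴ − 18x³ + 40x² + 6x − 19.
Step 5: lead(−10x⁴ − 18x³ + 40x² + 6x − 19) ÷ lead(D) = −10x⁴ ÷ −2x² = 5x². Subtract (5x²)·D = −10x⁴ − 20x³ + 30x². Remainder: 2x³ + 10x² + 6x − 19.
Step 6: lead(2x³ + 10x² + 6x − 19) ÷ lead(D) = 2x³ ÷ −2x² = −x. Subtract (−x)·D = 2x³ + 4x² − 6x. Remainder: 6x² + 12x − 19.
Step 7: lead(6x² + 12x − 19) ÷ lead(D) = 6x² ÷ −2x² = −3. Subtract (−3)·D = 6x² + 12x − 18. Remainder: −1.

Q(x) = 8x⁶ − 8x⁵ − 5x⁴ + 3x³ + 5x² − x − 3; R(x) = −1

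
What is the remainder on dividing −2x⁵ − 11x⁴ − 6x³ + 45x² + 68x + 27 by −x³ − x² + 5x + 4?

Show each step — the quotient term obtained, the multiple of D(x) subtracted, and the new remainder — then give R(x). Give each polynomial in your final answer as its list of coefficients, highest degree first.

R = [-1, -3, -1]

Step 1: lead(−2x⁵ − 11x⁴ − 6x³ + 45x² + 68x + 27) ÷ lead(D) = −2x⁵ ÷ −x³ = 2x². Subtract (2x²)·D = −2x⁵ − 2x⁴ + 10x³ + 8x². Remainder: −9x⁴ − 16x³ + 37x² + 68x + 27.
Step 2: lead(−9x⁴ − 16x³ + 37x² + 68x + 27) ÷ lead(D) = −9x⁴ ÷ −x³ = 9x. Subtract (9x)·D = −9x⁴ − 9x³ + 45x² + 36x. Remainder: −7x³ − 8x² + 32x + 27.
Step 3: lead(−7x³ − 8x² + 32x + 27) ÷ lead(D) = −7x³ ÷ −x³ = 7. Subtract (7)·D = −7x³ − 7x² + 35x + 28. Remainder: −x² − 3x − 1.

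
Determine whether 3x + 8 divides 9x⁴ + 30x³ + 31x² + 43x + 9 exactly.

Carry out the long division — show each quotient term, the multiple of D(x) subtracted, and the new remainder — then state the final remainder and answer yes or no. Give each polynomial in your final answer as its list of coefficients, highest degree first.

Step 1: lead(9x⁴ + 30x³ + 31x² + 43x + 9) ÷ lead(D) = 9x⁴ ÷ 3x = 3x³. Subtract (3x³)·D = 9x⁴ + 24x³. Remainder: 6x³ + 31x² + 43x + 9.
Step 2: lead(6x³ + 31x² + 43x + 9) ÷ lead(D) = 6x³ ÷ 3x = 2x². Subtract (2x²)·D = 6x³ + 16x². Remainder: 15x² + 43x + 9.
Step 3: lead(15x² + 43x + 9) ÷ lead(D) = 15x² ÷ 3x = 5x. Subtract (5x)·D = 15x² + 40x. Remainder: 3x + 9.
Step 4: lead(3x + 9) ÷ lead(D) = 3x ÷ 3x = 1. Subtract (1)·D = 3x + 8. Remainder: 1.

R = [1], so D(x) is not a factor of P(x). no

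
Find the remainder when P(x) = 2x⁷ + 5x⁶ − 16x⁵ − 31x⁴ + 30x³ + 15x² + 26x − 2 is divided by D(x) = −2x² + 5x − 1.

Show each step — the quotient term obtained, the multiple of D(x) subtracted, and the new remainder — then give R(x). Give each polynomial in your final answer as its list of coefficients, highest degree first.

R = [3, 4]

Step 1: lead(2x⁷ + 5x⁶ − 16x⁵ − 31x⁴ + 30x³ + 15x² + 26x − 2) ÷ lead(D) = 2x⁷ ÷ −2x² = −x⁵. Subtract (−x⁵)·D = 2x⁷ − 5x⁶ + x⁵. Remainder: 10x⁶ − 17x⁵ − 31x⁴ + 30x³ + 15x² + 26x − 2.
Step 2: lead(10x⁶ − 17x⁵ − 31x⁴ + 30x³ + 15x² + 26x − 2) ÷ lead(D) = 10x⁶ ÷ −2x² = −5x⁴. Subtract (−5x⁴)·D = 10x⁶ − 25x⁵ + 5x⁴. Remainder: 8x⁵ − 36x⁴ + 30x³ + 15x² + 26x − 2.
Step 3: lead(8x⁵ − 36x⁴ + 30x³ + 15x² + 26x − 2) ÷ lead(D) = 8x⁵ ÷ −2x² = −4x³. Subtract (−4x³)·D = 8x⁵ − 20x⁴ + 4x³. Remainder: −16x⁴ + 26x³ + 15x² + 26x − 2.
Step 4: lead(−16x⁴ + 26x³ + 15x² + 26x − 2) ÷ lead(D) = −16x⁴ ÷ −2x² = 8x². Subtract (8x²)·D = −16x⁴ + 40x³ − 8x². Remainder: −14x³ + 23x² + 26x − 2.
Step 5: lead(−14x³ + 23x² + 26x − 2) ÷ lead(D) = −14x³ ÷ −2x² = 7x. Subtract (7x)·D = −14x³ + 35x² − 7x. Remainder: −12x² + 33x − 2.
Step 6: lead(−12x² + 33x − 2) ÷ lead(D) = −12x² ÷ −2x² = 6. Subtract (6)·D = −12x² + 30x − 6. Remainder: 3x + 4.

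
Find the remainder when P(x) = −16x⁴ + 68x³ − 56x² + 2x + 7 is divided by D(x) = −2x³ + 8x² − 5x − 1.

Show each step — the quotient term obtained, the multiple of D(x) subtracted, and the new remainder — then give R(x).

R(x) = 5

Step 1: lead(−16x⁴ + 68x³ − 56x² + 2x + 7) ÷ lead(D) = −16x⁴ ÷ −2x³ = 8x. Subtract (8x)·D = −16x⁴ + 64x³ − 40x² − 8x. Remainder: 4x³ − 16x² + 10x + 7.
Step 2: lead(4x³ − 16x² + 10x + 7) ÷ lead(D) = 4x³ ÷ −2x³ = −2. Subtract (−2)·D = 4x³ − 16x² + 10x + 2. Remainder: 5.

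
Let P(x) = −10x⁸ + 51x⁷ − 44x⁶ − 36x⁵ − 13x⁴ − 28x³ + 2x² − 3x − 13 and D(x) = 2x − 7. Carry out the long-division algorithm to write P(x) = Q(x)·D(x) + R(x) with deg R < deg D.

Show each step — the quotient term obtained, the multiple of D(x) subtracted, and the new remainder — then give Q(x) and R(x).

Step 1: lead(−10x⁸ + 51x⁷ − 44x⁶ − 36x⁵ − 13x⁴ − 28x³ + 2x² − 3x − 13) ÷ lead(D) = −10x⁸ ÷ 2x = −5x⁷. Subtract (−5x⁷)·D = −10x⁸ + 35x⁷. Remainder: 16x⁷ − 44x⁶ − 36x⁵ − 13x⁴ − 28x³ + 2x² − 3x − 13.
Step 2: lead(16x⁷ − 44x⁶ − 36x⁵ − 13x⁴ − 28x³ + 2x² − 3x − 13) ÷ lead(D) = 16x⁷ ÷ 2x = 8x⁶. Subtract (8x⁶)·D = 16x⁷ − 56x⁶. Remainder: 12x⁶ − 36x⁵ − 13x⁴ − 28x³ + 2x² − 3x − 13.
Step 3: lead(12x⁶ − 36x⁵ − 13x⁴ − 28x³ + 2x² − 3x − 13) ÷ lead(D) = 12x⁶ ÷ 2x = 6x⁵. Subtract (6x⁵)·D = 12x⁶ − 42x⁵. Remainder: 6x⁵ − 13x⁴ − 28x³ + 2x² − 3x − 13.
Step 4: lead(6x⁵ − 13x⁴ − 28x³ + 2x² − 3x − 13) ÷ lead(D) = 6x⁵ ÷ 2x = 3x⁴. Subtract (3x⁴)·D = 6x⁵ − 21x⁴. Remainder: 8x⁴ − 28x³ + 2x² − 3x − 13.
Step 5: lead(8x⁴ − 28x³ + 2x² − 3x − 13) ÷ lead(D) = 8x⁴ ÷ 2x = 4x³. Subtract (4x³)·D = 8x⁴ − 28x³. Remainder: 2x² − 3x − 13.
Step 6: lead(2x² − 3x − 13) ÷ lead(D) = 2x² ÷ 2x = x. Subtract (x)·D = 2x² − 7x. Remainder: 4x − 13.
Step 7: lead(4x − 13) ÷ lead(D) = 4x ÷ 2x = 2. Subtract (2)·D = 4x − 14. Remainder: 1.

Q(x) = −5x⁷ + 8x⁶ + 6x⁵ + 3x⁴ + 4x³ + x + 2; R(x) = 1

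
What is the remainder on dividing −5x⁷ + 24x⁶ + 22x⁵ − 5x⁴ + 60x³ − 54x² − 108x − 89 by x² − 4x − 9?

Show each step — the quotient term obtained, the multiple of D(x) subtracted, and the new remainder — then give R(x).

Step 1: lead(−5x⁷ + 24x⁶ + 22x⁵ − 5x⁴ + 60x³ − 54x² − 108x − 89) ÷ lead(D) = −5x⁷ ÷ x² = −5x⁵. Subtract (−5x⁵)·D = −5x⁷ + 20x⁶ + 45x⁵. Remainder: 4x⁶ − 23x⁵ − 5x⁴ + 60x³ − 54x² − 108x − 89.
Step 2: lead(4x⁶ − 23x⁵ − 5x⁴ + 60x³ − 54x² − 108x − 89) ÷ lead(D) = 4x⁶ ÷ x² = 4x⁴. Subtract (4x⁴)·D = 4x⁶ − 16x⁵ − 36x⁴. Remainder: −7x⁵ + 31x⁴ + 60x³ − 54x² − 108x − 89.
Step 3: lead(−7x⁵ + 31x⁴ + 60x³ − 54x² − 108x − 89) ÷ lead(D) = −7x⁵ ÷ x² = −7x³. Subtract (−7x³)·D = −7x⁵ + 28x⁴ + 63x³. Remainder: 3x⁴ − 3x³ − 54x² − 108x − 89.
Step 4: lead(3x⁴ − 3x³ − 54x² − 108x − 89) ÷ lead(D) = 3x⁴ ÷ x² = 3x². Subtract (3x²)·D = 3x⁴ − 12x³ − 27x². Remainder: 9x³ − 27x² − 108x − 89.
Step 5: lead(9x³ − 27x² − 108x − 89) ÷ lead(D) = 9x³ ÷ x² = 9x. Subtract (9x)·D = 9x³ − 36x² − 81x. Remainder: 9x² − 27x − 89.
Step 6: lead(9x² − 27x − 89) ÷ lead(D) = 9x² ÷ x² = 9. Subtract (9)·D = 9x² − 36x − 81. Remainder: 9x − 8.

R(x) = 9x − 8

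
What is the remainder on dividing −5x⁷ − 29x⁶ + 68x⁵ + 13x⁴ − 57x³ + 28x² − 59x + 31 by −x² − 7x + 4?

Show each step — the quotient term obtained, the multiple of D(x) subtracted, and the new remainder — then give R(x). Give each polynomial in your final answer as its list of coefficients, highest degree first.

R = [-9, 7]

Step 1: lead(−5x⁷ − 29x⁶ + 68x⁵ + 13x⁴ − 57x³ + 28x² − 59x + 31) ÷ lead(D) = −5x⁷ ÷ −x² = 5x⁵. Subtract (5x⁵)·D = −5x⁷ − 35x⁶ + 20x⁵. Remainder: 6x⁶ + 48x⁵ + 13x⁴ − 57x³ + 28x² − 59x + 31.
Step 2: lead(6x⁶ + 48x⁵ + 13x⁴ − 57x³ + 28x² − 59x + 31) ÷ lead(D) = 6x⁶ ÷ −x² = −6x⁴. Subtract (−6x⁴)·D = 6x⁶ + 42x⁵ − 24x⁴. Remainder: 6x⁵ + 37x⁴ − 57x³ + 28x² − 59x + 31.
Step 3: lead(6x⁵ + 37x⁴ − 57x³ + 28x² − 59x + 31) ÷ lead(D) = 6x⁵ ÷ −x² = −6x³. Subtract (−6x³)·D = 6x⁵ + 42x⁴ − 24x³. Remainder: −5x⁴ − 33x³ + 28x² − 59x + 31.
Step 4: lead(−5x⁴ − 33x³ + 28x² − 59x + 31) ÷ lead(D) = −5x⁴ ÷ −x² = 5x². Subtract (5x²)·D = −5x⁴ − 35x³ + 20x². Remainder: 2x³ + 8x² − 59x + 31.
Step 5: lead(2x³ + 8x² − 59x + 31) ÷ lead(D) = 2x³ ÷ −x² = −2x. Subtract (−2x)·D = 2x³ + 14x² − 8x. Remainder: −6x² − 51x + 31.
Step 6: lead(−6x² − 51x + 31) ÷ lead(D) = −6x² ÷ −x² = 6. Subtract (6)·D = −6x² − 42x + 24. Remainder: −9x + 7.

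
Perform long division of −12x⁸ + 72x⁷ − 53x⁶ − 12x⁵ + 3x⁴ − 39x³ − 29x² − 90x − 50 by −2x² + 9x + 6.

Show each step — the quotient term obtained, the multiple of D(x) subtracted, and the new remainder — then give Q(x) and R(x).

Q(x) = 6x⁶ − 9x⁵ + 4x⁴ − 3x³ − 3x² − 3x − 8; R(x) = −2

Step 1: lead(−12x⁸ + 72x⁷ − 53x⁶ − 12x⁵ + 3x⁴ − 39x³ − 29x² − 90x − 50) ÷ lead(D) = −12x⁸ ÷ −2x² = 6x⁶. Subtract (6x⁶)·D = −12x⁸ + 54x⁷ + 36x⁶. Remainder: 18x⁷ − 89x⁶ − 12x⁵ + 3x⁴ − 39x³ − 29x² − 90x − 50.
Step 2: lead(18x⁷ − 89x⁶ − 12x⁵ + 3x⁴ − 39x³ − 29x² − 90x − 50) ÷ lead(D) = 18x⁷ ÷ −2x² = −9x⁵. Subtract (−9x⁵)·D = 18x⁷ − 81x⁶ − 54x⁵. Remainder: −8x⁶ + 42x⁵ + 3x⁴ − 39x³ − 29x² − 90x − 50.
Step 3: lead(−8x⁶ + 42x⁵ + 3x⁴ − 39x³ − 29x² − 90x − 50) ÷ lead(D) = −8x⁶ ÷ −2x² = 4x⁴. Subtract (4x⁴)·D = −8x⁶ + 36x⁵ + 24x⁴. Remainder: 6x⁵ − 21x⁴ − 39x³ − 29x² − 90x − 50.
Step 4: lead(6x⁵ − 21x⁴ − 39x³ − 29x² − 90x − 50) ÷ lead(D) = 6x⁵ ÷ −2x² = −3x³. Subtract (−3x³)·D = 6x⁵ − 27x⁴ − 18x³. Remainder: 6x⁴ − 21x³ − 29x² − 90x − 50.
Step 5: lead(6x⁴ − 21x³ − 29x² − 90x − 50) ÷ lead(D) = 6x⁴ ÷ −2x² = −3x². Subtract (−3x²)·D = 6x⁴ − 27x³ − 18x². Remainder: 6x³ − 11x² − 90x − 50.
Step 6: lead(6x³ − 11x² − 90x − 50) ÷ lead(D) = 6x³ ÷ −2x² = −3x. Subtract (−3x)·D = 6x³ − 27x² − 18x. Remainder: 16x² − 72x − 50.
Step 7: lead(16x² − 72x − 50) ÷ lead(D) = 16x² ÷ −2x² = −8. Subtract (−8)·D = 16x² − 72x − 48. Remainder: −2.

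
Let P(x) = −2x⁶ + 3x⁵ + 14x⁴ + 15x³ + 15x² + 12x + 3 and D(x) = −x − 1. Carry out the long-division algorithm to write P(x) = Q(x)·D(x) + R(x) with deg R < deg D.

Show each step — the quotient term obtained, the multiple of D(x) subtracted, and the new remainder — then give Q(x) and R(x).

Step 1: lead(−2x⁶ + 3x⁵ + 14x⁴ + 15x³ + 15x² + 12x + 3) ÷ lead(D) = −2x⁶ ÷ −x = 2x⁵. Subtract (2x⁵)·D = −2x⁶ − 2x⁵. Remainder: 5x⁵ + 14x⁴ + 15x³ + 15x² + 12x + 3.
Step 2: lead(5x⁵ + 14x⁴ + 15x³ + 15x² + 12x + 3) ÷ lead(D) = 5x⁵ ÷ −x = −5x⁴. Subtract (−5x⁴)·D = 5x⁵ + 5x⁴. Remainder: 9x⁴ + 15x³ + 15x² + 12x + 3.
Step 3: lead(9x⁴ + 15x³ + 15x² + 12x + 3) ÷ lead(D) = 9x⁴ ÷ −x = −9x³. Subtract (−9x³)·D = 9x⁴ + 9x³. Remainder: 6x³ + 15x² + 12x + 3.
Step 4: lead(6x³ + 15x² + 12x + 3) ÷ lead(D) = 6x³ ÷ −x = −6x². Subtract (−6x²)·D = 6x³ + 6x². Remainder: 9x² + 12x + 3.
Step 5: lead(9x² + 12x + 3) ÷ lead(D) = 9x² ÷ −x = −9x. Subtract (−9x)·D = 9x² + 9x. Remainder: 3x + 3.
Step 6: lead(3x + 3) ÷ lead(D) = 3x ÷ −x = −3. Subtract (−3)·D = 3x + 3. Remainder: 0.

Q(x) = 2x⁵ − 5x⁴ − 9x³ − 6x² − 9x − 3; R(x) = 0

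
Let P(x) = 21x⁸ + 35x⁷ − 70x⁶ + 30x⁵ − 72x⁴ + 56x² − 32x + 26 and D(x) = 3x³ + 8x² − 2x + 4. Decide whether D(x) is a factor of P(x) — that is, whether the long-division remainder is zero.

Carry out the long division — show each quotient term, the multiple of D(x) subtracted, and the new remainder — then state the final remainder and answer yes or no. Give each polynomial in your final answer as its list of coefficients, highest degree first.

R = [-6], so D(x) is not a factor of P(x). no

Step 1: lead(21x⁸ + 35x⁷ − 70x⁶ + 30x⁵ − 72x⁴ + 56x² − 32x + 26) ÷ lead(D) = 21x⁸ ÷ 3x³ = 7x⁵. Subtract (7x⁵)·D = 21x⁸ + 56x⁷ − 14x⁶ + 28x⁵. Remainder: −21x⁷ − 56x⁶ + 2x⁵ − 72x⁴ + 56x² − 32x + 26.
Step 2: lead(−21x⁷ − 56x⁶ + 2x⁵ − 72x⁴ + 56x² − 32x + 26) ÷ lead(D) = −21x⁷ ÷ 3x³ = −7x⁴. Subtract (−7x⁴)·D = −21x⁷ − 56x⁶ + 14x⁵ − 28x⁴. Remainder: −12x⁵ − 44x⁴ + 56x² − 32x + 26.
Step 3: lead(−12x⁵ − 44x⁴ + 56x² − 32x + 26) ÷ lead(D) = −12x⁵ ÷ 3x³ = −4x². Subtract (−4x²)·D = −12x⁵ − 32x⁴ + 8x³ − 16x². Remainder: −12x⁴ − 8x³ + 72x² − 32x + 26.
Step 4: lead(−12x⁴ − 8x³ + 72x² − 32x + 26) ÷ lead(D) = −12x⁴ ÷ 3x³ = −4x. Subtract (−4x)·D = −12x⁴ − 32x³ + 8x² − 16x. Remainder: 24x³ + 64x² − 16x + 26.
Step 5: lead(24x³ + 64x² − 16x + 26) ÷ lead(D) = 24x³ ÷ 3x³ = 8. Subtract (8)·D = 24x³ + 64x² − 16x + 32. Remainder: −6.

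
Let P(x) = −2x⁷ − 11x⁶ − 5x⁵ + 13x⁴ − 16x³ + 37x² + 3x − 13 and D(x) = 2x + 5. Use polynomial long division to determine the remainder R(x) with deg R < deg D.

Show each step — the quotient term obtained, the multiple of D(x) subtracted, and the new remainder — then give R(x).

R(x) = −8

Step 1: lead(−2x⁷ − 11x⁶ − 5x⁵ + 13x⁴ − 16x³ + 37x² + 3x − 13) ÷ lead(D) = −2x⁷ ÷ 2x = −x⁶. Subtract (−x⁶)·D = −2x⁷ − 5x⁶. Remainder: −6x⁶ − 5x⁵ + 13x⁴ − 16x³ + 37x² + 3x − 13.
Step 2: lead(−6x⁶ − 5x⁵ + 13x⁴ − 16x³ + 37x² + 3x − 13) ÷ lead(D) = −6x⁶ ÷ 2x = −3x⁵. Subtract (−3x⁵)·D = −6x⁶ − 15x⁵. Remainder: 10x⁵ + 13x⁴ − 16x³ + 37x² + 3x − 13.
Step 3: lead(10x⁵ + 13x⁴ − 16x³ + 37x² + 3x − 13) ÷ lead(D) = 10x⁵ ÷ 2x = 5x⁴. Subtract (5x⁴)·D = 10x⁵ + 25x⁴. Remainder: −12x⁴ − 16x³ + 37x² + 3x − 13.
Step 4: lead(−12x⁴ − 16x³ + 37x² + 3x − 13) ÷ lead(D) = −12x⁴ ÷ 2x = −6x³. Subtract (−6x³)·D = −12x⁴ − 30x³. Remainder: 14x³ + 37x² + 3x − 13.
Step 5: lead(14x³ + 37x² + 3x − 13) ÷ lead(D) = 14x³ ÷ 2x = 7x². Subtract (7x²)·D = 14x³ + 35x². Remainder: 2x² + 3x − 13.
Step 6: lead(2x² + 3x − 13) ÷ lead(D) = 2x² ÷ 2x = x. Subtract (x)·D = 2x² + 5x. Remainder: −2x − 13.
Step 7: lead(−2x − 13) ÷ lead(D) = −2x ÷ 2x = −1. Subtract (−1)·D = −2x − 5. Remainder: −8.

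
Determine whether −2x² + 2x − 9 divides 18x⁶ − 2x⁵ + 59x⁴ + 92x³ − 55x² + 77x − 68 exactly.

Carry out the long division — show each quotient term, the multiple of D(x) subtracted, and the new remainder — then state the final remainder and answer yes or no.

R(x) = −5, so D(x) is not a factor of P(x). no

Step 1: lead(18x⁶ − 2x⁵ + 59x⁴ + 92x³ − 55x² + 77x − 68) ÷ lead(D) = 18x⁶ ÷ −2x² = −9x⁴. Subtract (−9x⁴)·D = 18x⁶ − 18x⁵ + 81x⁴. Remainder: 16x⁵ − 22x⁴ + 92x³ − 55x² + 77x − 68.
Step 2: lead(16x⁵ − 22x⁴ + 92x³ − 55x² + 77x − 68) ÷ lead(D) = 16x⁵ ÷ −2x² = −8x³. Subtract (−8x³)·D = 16x⁵ − 16x⁴ + 72x³. Remainder: −6x⁴ + 20x³ − 55x² + 77x − 68.
Step 3: lead(−6x⁴ + 20x³ − 55x² + 77x − 68) ÷ lead(D) = −6x⁴ ÷ −2x² = 3x². Subtract (3x²)·D = −6x⁴ + 6x³ − 27x². Remainder: 14x³ − 28x² + 77x − 68.
Step 4: lead(14x³ − 28x² + 77x − 68) ÷ lead(D) = 14x³ ÷ −2x² = −7x. Subtract (−7x)·D = 14x³ − 14x² + 63x. Remainder: −14x² + 14x − 68.
Step 5: lead(−14x² + 14x − 68) ÷ lead(D) = −14x² ÷ −2x² = 7. Subtract (7)·D = −14x² + 14x − 63. Remainder: −5.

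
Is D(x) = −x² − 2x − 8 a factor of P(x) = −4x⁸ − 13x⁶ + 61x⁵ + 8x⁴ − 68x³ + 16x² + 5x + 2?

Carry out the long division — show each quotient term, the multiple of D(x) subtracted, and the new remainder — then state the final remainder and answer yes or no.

R(x) = 5x + 2, so D(x) is not a factor of P(x). no

Step 1: lead(−4x⁸ − 13x⁶ + 61x⁵ + 8x⁴ − 68x³ + 16x² + 5x + 2) ÷ lead(D) = −4x⁸ ÷ −x² = 4x⁶. Subtract (4x⁶)·D = −4x⁸ − 8x⁷ − 32x⁶. Remainder: 8x⁷ + 19x⁶ + 61x⁵ + 8x⁴ − 68x³ + 16x² + 5x + 2.
Step 2: lead(8x⁷ + 19x⁶ + 61x⁵ + 8x⁴ − 68x³ + 16x² + 5x + 2) ÷ lead(D) = 8x⁷ ÷ −x² = −8x⁵. Subtract (−8x⁵)·D = 8x⁷ + 16x⁶ + 64x⁵. Remainder: 3x⁶ − 3x⁵ + 8x⁴ − 68x³ + 16x² + 5x + 2.
Step 3: lead(3x⁶ − 3x⁵ + 8x⁴ − 68x³ + 16x² + 5x + 2) ÷ lead(D) = 3x⁶ ÷ −x² = −3x⁴. Subtract (−3x⁴)·D = 3x⁶ + 6x⁵ + 24x⁴. Remainder: −9x⁵ − 16x⁴ − 68x³ + 16x² + 5x + 2.
Step 4: lead(−9x⁵ − 16x⁴ − 68x³ + 16x² + 5x + 2) ÷ lead(D) = −9x⁵ ÷ −x² = 9x³. Subtract (9x³)·D = −9x⁵ − 18x⁴ − 72x³. Remainder: 2x⁴ + 4x³ + 16x² + 5x + 2.
Step 5: lead(2x⁴ + 4x³ + 16x² + 5x + 2) ÷ lead(D) = 2x⁴ ÷ −x² = −2x². Subtract (−2x²)·D = 2x⁴ + 4x³ + 16x². Remainder: 5x + 2.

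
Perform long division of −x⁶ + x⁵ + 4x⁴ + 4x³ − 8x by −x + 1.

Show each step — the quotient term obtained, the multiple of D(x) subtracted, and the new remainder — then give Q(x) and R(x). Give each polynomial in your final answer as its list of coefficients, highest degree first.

Step 1: lead(−x⁶ + x⁵ + 4x⁴ + 4x³ − 8x) ÷ lead(D) = −x⁶ ÷ −x = x⁵. Subtract (x⁵)·D = −x⁶ + x⁵. Remainder: 4x⁴ + 4x³ − 8x.
Step 2: lead(4x⁴ + 4x³ − 8x) ÷ lead(D) = 4x⁴ ÷ −x = −4x³. Subtract (−4x³)·D = 4x⁴ − 4x³. Remainder: 8x³ − 8x.
Step 3: lead(8x³ − 8x) ÷ lead(D) = 8x³ ÷ −x = −8x². Subtract (−8x²)·D = 8x³ − 8x². Remainder: 8x² − 8x.
Step 4: lead(8x² − 8x) ÷ lead(D) = 8x² ÷ −x = −8x. Subtract (−8x)·D = 8x² − 8x. Remainder: 0.

Q = [1, 0, -4, -8, -8, 0]; R = [0]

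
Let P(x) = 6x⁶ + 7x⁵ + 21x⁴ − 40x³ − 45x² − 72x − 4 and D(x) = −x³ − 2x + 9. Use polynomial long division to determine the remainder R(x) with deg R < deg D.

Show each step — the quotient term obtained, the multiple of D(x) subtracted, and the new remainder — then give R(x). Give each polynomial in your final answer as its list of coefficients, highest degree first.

Step 1: lead(6x⁶ + 7x⁵ + 21x⁴ − 40x³ − 45x² − 72x − 4) ÷ lead(D) = 6x⁶ ÷ −x³ = −6x³. Subtract (−6x³)·D = 6x⁶ + 12x⁴ − 54x³. Remainder: 7x⁵ + 9x⁴ + 14x³ − 45x² − 72x − 4.
Step 2: lead(7x⁵ + 9x⁴ + 14x³ − 45x² − 72x − 4) ÷ lead(D) = 7x⁵ ÷ −x³ = −7x². Subtract (−7x²)·D = 7x⁵ + 14x³ − 63x². Remainder: 9x⁴ + 18x² − 72x − 4.
Step 3: lead(9x⁴ + 18x² − 72x − 4) ÷ lead(D) = 9x⁴ ÷ −x³ = −9x. Subtract (−9x)·D = 9x⁴ + 18x² − 81x. Remainder: 9x − 4.

R = [9, -4]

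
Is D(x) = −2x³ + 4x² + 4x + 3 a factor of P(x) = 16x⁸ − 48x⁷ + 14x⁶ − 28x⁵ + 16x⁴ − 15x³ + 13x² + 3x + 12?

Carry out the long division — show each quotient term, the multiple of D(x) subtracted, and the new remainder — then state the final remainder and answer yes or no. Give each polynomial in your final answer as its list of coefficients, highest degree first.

R = [5, 5, 9], so D(x) is not a factor of P(x). no

Step 1: lead(16x⁸ − 48x⁷ + 14x⁶ − 28x⁵ + 16x⁴ − 15x³ + 13x² + 3x + 12) ÷ lead(D) = 16x⁸ ÷ −2x³ = −8x⁵. Subtract (−8x⁵)·D = 16x⁸ − 32x⁷ − 32x⁶ − 24x⁵. Remainder: −16x⁷ + 46x⁶ − 4x⁵ + 16x⁴ − 15x³ + 13x² + 3x + 12.
Step 2: lead(−16x⁷ + 46x⁶ − 4x⁵ + 16x⁴ − 15x³ + 13x² + 3x + 12) ÷ lead(D) = −16x⁷ ÷ −2x³ = 8x⁴. Subtract (8x⁴)·D = −16x⁷ + 32x⁶ + 32x⁵ + 24x⁴. Remainder: 14x⁶ − 36x⁵ − 8x⁴ − 15x³ + 13x² + 3x + 12.
Step 3: lead(14x⁶ − 36x⁵ − 8x⁴ − 15x³ + 13x² + 3x + 12) ÷ lead(D) = 14x⁶ ÷ −2x³ = −7x³. Subtract (−7x³)·D = 14x⁶ − 28x⁵ − 28x⁴ − 21x³. Remainder: −8x⁵ + 20x⁴ + 6x³ + 13x² + 3x + 12.
Step 4: lead(−8x⁵ + 20x⁴ + 6x³ + 13x² + 3x + 12) ÷ lead(D) = −8x⁵ ÷ −2x³ = 4x². Subtract (4x²)·D = −8x⁵ + 16x⁴ + 16x³ + 12x². Remainder: 4x⁴ − 10x³ + x² + 3x + 12.
Step 5: lead(4x⁴ − 10x³ + x² + 3x + 12) ÷ lead(D) = 4x⁴ ÷ −2x³ = −2x. Subtract (−2x)·D = 4x⁴ − 8x³ − 8x² − 6x. Remainder: −2x³ + 9x² + 9x + 12.
Step 6: lead(−2x³ + 9x² + 9x + 12) ÷ lead(D) = −2x³ ÷ −2x³ = 1. Subtract (1)·D = −2x³ + 4x² + 4x + 3. Remainder: 5x² + 5x + 9.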